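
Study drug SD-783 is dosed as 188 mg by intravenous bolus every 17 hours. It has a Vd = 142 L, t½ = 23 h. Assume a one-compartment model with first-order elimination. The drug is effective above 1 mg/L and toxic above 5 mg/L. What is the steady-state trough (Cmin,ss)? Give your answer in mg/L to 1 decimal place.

2.0 mg/L

τ/t½ = 17/23 ≈ 0.73913, so fraction remaining f = (1/2)^(17/23) ≈ 0.5991.
Single-dose peak C₀ = D/Vd = 188/142 ≈ 1.324 mg/L.
Steady-state trough Cmin,ss = C₀·f/(1−f) ≈ 1.324 × 0.5991/0.4009 ≈ 1.979 mg/L.
Trough 2.0 mg/L vs MEC 1 mg/L: adequate.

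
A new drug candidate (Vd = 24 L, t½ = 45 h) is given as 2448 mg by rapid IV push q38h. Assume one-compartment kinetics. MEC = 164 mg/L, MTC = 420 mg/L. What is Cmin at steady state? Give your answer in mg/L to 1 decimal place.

128.2 mg/L

Over one 38-h interval, 38/45 ≈ 0.84444 half-lives elapse, leaving f ≈ 0.5569 of each dose.
Each bolus raises the concentration by D/Vd = 2448/24 ≈ 102.000 mg/L.
Steady-state trough Cmin,ss = C₀·f/(1−f) ≈ 102.000 × 0.5569/0.4431 ≈ 128.196 mg/L.
Trough 128.2 mg/L vs MEC 164 mg/L: subtherapeutic.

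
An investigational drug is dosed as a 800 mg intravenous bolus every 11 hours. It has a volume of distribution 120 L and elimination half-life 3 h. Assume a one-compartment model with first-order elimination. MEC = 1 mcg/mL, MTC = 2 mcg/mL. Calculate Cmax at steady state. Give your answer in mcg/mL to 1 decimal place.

7.2 mcg/mL

Over one 11-h interval, 11/3 ≈ 3.6667 half-lives elapse, leaving f ≈ 0.0787 of each dose.
At steady state, accumulation factor R = 1/(1 − e^(−kτ)) ≈ 1.0854.
Single-dose peak C₀ = D/Vd = 800/120 ≈ 6.667 mcg/mL.
Cmax,ss = C₀/(1 − f) ≈ 6.667/0.9213 ≈ 7.237 mcg/mL.
Peak 7.2 mcg/mL vs MTC 2 mcg/mL: exceeds toxic threshold.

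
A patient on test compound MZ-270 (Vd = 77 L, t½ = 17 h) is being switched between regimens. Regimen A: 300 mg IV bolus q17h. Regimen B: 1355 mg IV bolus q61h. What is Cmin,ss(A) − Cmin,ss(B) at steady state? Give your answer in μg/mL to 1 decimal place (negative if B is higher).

Regimen A: f = (1/2)^(17/17) ≈ 0.5000; Cmin,ss = (300/77)·f/(1−f) ≈ 3.896 μg/mL.
Regimen B: f = (1/2)^(61/17) ≈ 0.0831; Cmin,ss = (1355/77)·f/(1−f) ≈ 1.595 μg/mL.
Difference ≈ 3.896 − 1.595 ≈ 2.301 μg/mL.

2.3 μg/mL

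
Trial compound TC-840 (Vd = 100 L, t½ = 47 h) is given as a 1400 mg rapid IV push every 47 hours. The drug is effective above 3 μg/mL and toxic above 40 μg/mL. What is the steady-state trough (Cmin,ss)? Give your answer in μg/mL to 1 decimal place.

14.0 μg/mL

τ = 47 h = 1 half-life, so f = (1/2)^1 = 0.5.
At steady state, R = 1/(1 − 0.5) = 2/1.
Single-dose peak C₀ = D/Vd = 1400/100 = 14 μg/mL.
Steady-state peak Cmax,ss = C₀·R = 14 × 2/1 ≈ 28.000 μg/mL.
Steady-state trough Cmin,ss = Cmax,ss·f ≈ 28.000 × 0.5 ≈ 14.000 μg/mL.
Trough 14.0 μg/mL vs MEC 3 μg/mL: adequate.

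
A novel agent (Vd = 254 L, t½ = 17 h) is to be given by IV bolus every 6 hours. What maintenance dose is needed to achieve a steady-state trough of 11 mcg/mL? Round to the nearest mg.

774 mg

τ/t½ = 6/17 ≈ 0.35294, so f = (1/2)^(6/17) ≈ 0.782986.
Cmin,ss = (D/Vd)·f/(1−f), so D = Cmin,ss·Vd·(1−f)/f.
D = 11 × 254 × (1−f)/f ≈ 11 × 254 × 0.27716 ≈ 774.39 mg.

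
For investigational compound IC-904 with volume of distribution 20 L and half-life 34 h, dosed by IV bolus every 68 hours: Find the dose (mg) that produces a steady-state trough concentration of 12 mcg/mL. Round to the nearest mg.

τ/t½ = 68/34 ≈ 2, so f = (1/2)^(68/34) ≈ 0.250000.
Cmin,ss = (D/Vd)·f/(1−f), so D = Cmin,ss·Vd·(1−f)/f.
D = 12 × 20 × (1−f)/f ≈ 12 × 20 × 3.00000 ≈ 720.00 mg.

720 mg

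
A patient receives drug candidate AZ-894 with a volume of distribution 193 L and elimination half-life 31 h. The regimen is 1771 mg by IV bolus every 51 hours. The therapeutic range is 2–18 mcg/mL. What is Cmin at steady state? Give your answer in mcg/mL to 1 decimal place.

τ/t½ = 51/31 ≈ 1.6452, so fraction remaining f = (1/2)^(51/31) ≈ 0.3197.
Single-dose peak C₀ = D/Vd = 1771/193 ≈ 9.176 mcg/mL.
Steady-state trough Cmin,ss = C₀·f/(1−f) ≈ 9.176 × 0.3197/0.6803 ≈ 4.312 mcg/mL.
Trough 4.3 mcg/mL vs MEC 2 mcg/mL: adequate.

4.3 mcg/mL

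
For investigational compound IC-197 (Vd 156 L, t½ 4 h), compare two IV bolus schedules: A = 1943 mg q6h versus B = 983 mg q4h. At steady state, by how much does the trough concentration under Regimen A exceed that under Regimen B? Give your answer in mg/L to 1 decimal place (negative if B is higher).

0.5 mg/L

Regimen A: f = (1/2)^(6/4) ≈ 0.3536; Cmin,ss = (1943/156)·f/(1−f) ≈ 6.813 mg/L.
Regimen B: f = (1/2)^(4/4) ≈ 0.5000; Cmin,ss = (983/156)·f/(1−f) ≈ 6.301 mg/L.
Difference ≈ 6.813 − 6.301 ≈ 0.512 mg/L.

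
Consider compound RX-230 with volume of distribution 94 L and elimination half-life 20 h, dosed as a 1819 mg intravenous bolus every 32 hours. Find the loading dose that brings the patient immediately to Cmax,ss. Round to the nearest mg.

2714 mg

f = (1/2)^(32/20) ≈ 0.329877; accumulation ratio R = 1/(1−f) ≈ 1.49226.
Loading dose to hit Cmax,ss on first dose: D_load = D_maint·R ≈ 1819 × 1.49226 ≈ 2714.42 mg.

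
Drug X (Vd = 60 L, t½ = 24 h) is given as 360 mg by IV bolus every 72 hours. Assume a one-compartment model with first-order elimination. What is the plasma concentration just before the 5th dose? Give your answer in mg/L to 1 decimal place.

0.9 mg/L

f = (1/2)^(τ/t½) = (1/2)^(72/24) ≈ 0.1250.
C₀ = D/Vd = 360/60 ≈ 6.000 mg/L.
Before the 5th dose, 4 doses have been given. Superposition: Cmin = C₀·(f + f² + … + f^4).
≈ 6.000 × (0.1250 + 0.0156 + 0.0020 + 0.0002) ≈ 6.000 × 0.1428 ≈ 0.857 mg/L.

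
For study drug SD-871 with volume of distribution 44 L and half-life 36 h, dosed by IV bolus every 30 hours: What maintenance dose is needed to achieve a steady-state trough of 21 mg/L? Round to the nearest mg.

722 mg

τ/t½ = 30/36 ≈ 0.83333, so f = (1/2)^(30/36) ≈ 0.561231.
Cmin,ss = (D/Vd)·f/(1−f), so D = Cmin,ss·Vd·(1−f)/f.
D = 21 × 44 × (1−f)/f ≈ 21 × 44 × 0.78180 ≈ 722.38 mg.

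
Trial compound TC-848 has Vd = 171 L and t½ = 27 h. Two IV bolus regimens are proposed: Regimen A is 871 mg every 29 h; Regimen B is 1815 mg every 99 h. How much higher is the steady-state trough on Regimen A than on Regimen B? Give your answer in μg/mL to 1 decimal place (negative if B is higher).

3.7 μg/mL

Regimen A: f = (1/2)^(29/27) ≈ 0.4750; Cmin,ss = (871/171)·f/(1−f) ≈ 4.608 μg/mL.
Regimen B: f = (1/2)^(99/27) ≈ 0.0787; Cmin,ss = (1815/171)·f/(1−f) ≈ 0.907 μg/mL.
Difference ≈ 4.608 − 0.907 ≈ 3.701 μg/mL.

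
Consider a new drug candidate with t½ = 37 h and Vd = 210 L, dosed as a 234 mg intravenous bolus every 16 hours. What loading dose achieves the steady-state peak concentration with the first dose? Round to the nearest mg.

904 mg

f = (1/2)^(16/37) ≈ 0.741011; accumulation ratio R = 1/(1−f) ≈ 3.86117.
Loading dose to hit Cmax,ss on first dose: D_load = D_maint·R ≈ 234 × 3.86117 ≈ 903.51 mg.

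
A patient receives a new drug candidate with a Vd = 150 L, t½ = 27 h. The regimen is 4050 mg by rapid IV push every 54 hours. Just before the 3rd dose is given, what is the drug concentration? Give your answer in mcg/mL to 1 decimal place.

8.4 mcg/mL

f = (1/2)^(τ/t½) = (1/2)^(54/27) ≈ 0.2500.
C₀ = D/Vd = 4050/150 ≈ 27.000 mcg/mL.
Before the 3rd dose, 2 doses have been given. Superposition: Cmin = C₀·(f + f²).
≈ 27.000 × (0.2500 + 0.0625) ≈ 27.000 × 0.3125 ≈ 8.438 mcg/mL.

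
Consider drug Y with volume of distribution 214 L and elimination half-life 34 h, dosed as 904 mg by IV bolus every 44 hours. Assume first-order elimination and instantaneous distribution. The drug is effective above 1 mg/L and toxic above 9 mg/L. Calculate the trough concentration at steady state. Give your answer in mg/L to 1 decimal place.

k = ln2/t½ = ln2/34 ≈ 0.020387 h⁻¹; fraction remaining f = e^(−kτ) = e^(−0.020387×44) ≈ 0.4078.
Accumulation ratio R = 1/(1 − f) ≈ 1/0.5922 ≈ 1.6886.
Each bolus raises the concentration by D/Vd = 904/214 ≈ 4.224 mg/L.
Cmax,ss = C₀/(1 − f) ≈ 4.224/0.5922 ≈ 7.133 mg/L.
Steady-state trough Cmin,ss = Cmax,ss·f ≈ 7.133 × 0.4078 ≈ 2.909 mg/L.
Trough 2.9 mg/L vs MEC 1 mg/L: adequate.

2.9 mg/L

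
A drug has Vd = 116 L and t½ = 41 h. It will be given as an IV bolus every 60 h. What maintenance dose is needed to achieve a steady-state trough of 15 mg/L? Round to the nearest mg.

3058 mg

τ/t½ = 60/41 ≈ 1.4634, so f = (1/2)^(60/41) ≈ 0.362634.
Cmin,ss = (D/Vd)·f/(1−f), so D = Cmin,ss·Vd·(1−f)/f.
D = 15 × 116 × (1−f)/f ≈ 15 × 116 × 1.75760 ≈ 3058.22 mg.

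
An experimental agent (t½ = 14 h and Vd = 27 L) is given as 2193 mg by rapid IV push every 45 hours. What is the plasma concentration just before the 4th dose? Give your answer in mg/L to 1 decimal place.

9.8 mg/L

f = (1/2)^(τ/t½) = (1/2)^(45/14) ≈ 0.1077.
C₀ = D/Vd = 2193/27 ≈ 81.222 mg/L.
Before the 4th dose, 3 doses have been given. Superposition: Cmin = C₀·(f + f² + … + f^3).
≈ 81.222 × (0.1077 + 0.0116 + 0.0012) ≈ 81.222 × 0.1205 ≈ 9.787 mg/L.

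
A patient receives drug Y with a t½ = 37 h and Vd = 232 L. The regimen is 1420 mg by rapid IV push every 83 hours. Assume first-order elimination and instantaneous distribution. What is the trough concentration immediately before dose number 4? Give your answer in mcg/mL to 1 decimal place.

1.6 mcg/mL

f = (1/2)^(τ/t½) = (1/2)^(83/37) ≈ 0.2112.
C₀ = D/Vd = 1420/232 ≈ 6.121 mcg/mL.
Before the 4th dose, 3 doses have been given. Superposition: Cmin = C₀·(f + f² + … + f^3).
≈ 6.121 × (0.2112 + 0.0446 + 0.0094) ≈ 6.121 × 0.2652 ≈ 1.623 mcg/mL.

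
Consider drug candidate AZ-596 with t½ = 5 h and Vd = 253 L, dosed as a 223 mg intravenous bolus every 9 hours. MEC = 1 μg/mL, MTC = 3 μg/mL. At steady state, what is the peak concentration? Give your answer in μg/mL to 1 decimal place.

τ/t½ = 9/5 ≈ 1.8, so fraction remaining f = (1/2)^(9/5) ≈ 0.2872.
At steady state, accumulation factor R = 1/(1 − e^(−kτ)) ≈ 1.4029.
Single-dose peak C₀ = D/Vd = 223/253 ≈ 0.881 μg/mL.
Steady-state peak Cmax,ss = C₀·R ≈ 0.881 × 1.4029 ≈ 1.236 μg/mL.
Peak 1.2 μg/mL vs MTC 3 μg/mL: below toxic threshold.

1.2 μg/mL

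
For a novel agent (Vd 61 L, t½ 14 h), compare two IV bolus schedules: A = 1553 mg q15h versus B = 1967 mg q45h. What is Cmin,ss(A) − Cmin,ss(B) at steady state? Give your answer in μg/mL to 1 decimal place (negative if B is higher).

19.2 μg/mL

Regimen A: f = (1/2)^(15/14) ≈ 0.4758; Cmin,ss = (1553/61)·f/(1−f) ≈ 23.108 μg/mL.
Regimen B: f = (1/2)^(45/14) ≈ 0.1077; Cmin,ss = (1967/61)·f/(1−f) ≈ 3.892 μg/mL.
Difference ≈ 23.108 − 3.892 ≈ 19.216 μg/mL.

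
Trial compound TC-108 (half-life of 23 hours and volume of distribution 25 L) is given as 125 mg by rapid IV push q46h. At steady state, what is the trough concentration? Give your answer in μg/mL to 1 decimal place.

1.7 μg/mL

The dosing interval is 2 half-lives, so f = 2^(−2) = 0.25.
At steady state, R = 1/(1 − 0.25) = 4/3.
Single-dose peak C₀ = D/Vd = 125/25 = 5 μg/mL.
Steady-state peak Cmax,ss = C₀·R = 5 × 4/3 ≈ 6.667 μg/mL.
Steady-state trough Cmin,ss = Cmax,ss·f ≈ 6.667 × 0.25 ≈ 1.667 μg/mL.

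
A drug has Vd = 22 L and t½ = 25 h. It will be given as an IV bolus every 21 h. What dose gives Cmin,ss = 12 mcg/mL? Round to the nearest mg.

τ/t½ = 21/25 ≈ 0.84, so f = (1/2)^(21/25) ≈ 0.558644.
Cmin,ss = (D/Vd)·f/(1−f), so D = Cmin,ss·Vd·(1−f)/f.
D = 12 × 22 × (1−f)/f ≈ 12 × 22 × 0.79005 ≈ 208.57 mg.

209 mg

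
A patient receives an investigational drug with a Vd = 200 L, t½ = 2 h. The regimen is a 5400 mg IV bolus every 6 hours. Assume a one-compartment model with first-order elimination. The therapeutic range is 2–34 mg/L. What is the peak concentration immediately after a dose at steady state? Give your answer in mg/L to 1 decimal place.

30.9 mg/L

The dosing interval is 3 half-lives, so f = 2^(−3) = 0.125.
Accumulation ratio R = 1/(1 − f) = 1/0.875 = 8/7.
Single-dose peak C₀ = D/Vd = 5400/200 = 27 mg/L.
Steady-state peak Cmax,ss = C₀·R = 27 × 8/7 ≈ 30.857 mg/L.
Peak 30.9 mg/L vs MTC 34 mg/L: below toxic threshold.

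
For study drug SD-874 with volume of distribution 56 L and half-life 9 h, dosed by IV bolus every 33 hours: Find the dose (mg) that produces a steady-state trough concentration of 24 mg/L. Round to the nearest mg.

τ/t½ = 33/9 ≈ 3.6667, so f = (1/2)^(33/9) ≈ 0.078745.
Cmin,ss = (D/Vd)·f/(1−f), so D = Cmin,ss·Vd·(1−f)/f.
D = 24 × 56 × (1−f)/f ≈ 24 × 56 × 11.69922 ≈ 15723.75 mg.

15724 mg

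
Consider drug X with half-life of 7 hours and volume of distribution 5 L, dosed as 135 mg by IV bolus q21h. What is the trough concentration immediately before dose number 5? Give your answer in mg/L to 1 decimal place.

3.9 mg/L

f = (1/2)^(τ/t½) = (1/2)^(21/7) ≈ 0.1250.
C₀ = D/Vd = 135/5 ≈ 27.000 mg/L.
Before the 5th dose, 4 doses have been given. Superposition: Cmin = C₀·(f + f² + … + f^4).
≈ 27.000 × (0.1250 + 0.0156 + 0.0020 + 0.0002) ≈ 27.000 × 0.1428 ≈ 3.856 mg/L.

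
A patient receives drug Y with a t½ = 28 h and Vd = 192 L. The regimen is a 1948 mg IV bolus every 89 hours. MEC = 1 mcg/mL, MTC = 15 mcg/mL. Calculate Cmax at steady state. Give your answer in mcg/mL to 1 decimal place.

11.4 mcg/mL

k = ln2/t½ = ln2/28 ≈ 0.024755 h⁻¹; fraction remaining f = e^(−kτ) = e^(−0.024755×89) ≈ 0.1104.
At steady state, accumulation factor R = 1/(1 − e^(−kτ)) ≈ 1.1241.
Single-dose peak C₀ = D/Vd = 1948/192 ≈ 10.146 mcg/mL.
Steady-state peak Cmax,ss = C₀·R ≈ 10.146 × 1.1241 ≈ 11.405 mcg/mL.
Peak 11.4 mcg/mL vs MTC 15 mcg/mL: below toxic threshold.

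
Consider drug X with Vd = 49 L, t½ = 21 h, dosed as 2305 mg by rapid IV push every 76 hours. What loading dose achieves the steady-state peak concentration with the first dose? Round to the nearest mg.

f = (1/2)^(76/21) ≈ 0.081388; accumulation ratio R = 1/(1−f) ≈ 1.08860.
Loading dose to hit Cmax,ss on first dose: D_load = D_maint·R ≈ 2305 × 1.08860 ≈ 2509.22 mg.

2509 mg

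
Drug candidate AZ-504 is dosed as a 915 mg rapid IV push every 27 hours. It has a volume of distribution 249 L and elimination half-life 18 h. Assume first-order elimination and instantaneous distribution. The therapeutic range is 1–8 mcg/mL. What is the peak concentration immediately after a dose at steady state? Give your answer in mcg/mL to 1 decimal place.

5.7 mcg/mL

τ/t½ = 27/18 ≈ 1.5, so fraction remaining f = (1/2)^(27/18) ≈ 0.3536.
Accumulation ratio R = 1/(1 − f) ≈ 1/0.6464 ≈ 1.5470.
Each bolus raises the concentration by D/Vd = 915/249 ≈ 3.675 mcg/mL.
Cmax,ss = C₀/(1 − f) ≈ 3.675/0.6464 ≈ 5.685 mcg/mL.
Peak 5.7 mcg/mL vs MTC 8 mcg/mL: below toxic threshold.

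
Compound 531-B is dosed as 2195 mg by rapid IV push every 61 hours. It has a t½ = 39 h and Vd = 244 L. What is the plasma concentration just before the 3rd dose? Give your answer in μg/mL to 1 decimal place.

f = (1/2)^(τ/t½) = (1/2)^(61/39) ≈ 0.3382.
C₀ = D/Vd = 2195/244 ≈ 8.996 μg/mL.
Before the 3rd dose, 2 doses have been given. Superposition: Cmin = C₀·(f + f²).
≈ 8.996 × (0.3382 + 0.1144) ≈ 8.996 × 0.4526 ≈ 4.072 μg/mL.

4.1 μg/mL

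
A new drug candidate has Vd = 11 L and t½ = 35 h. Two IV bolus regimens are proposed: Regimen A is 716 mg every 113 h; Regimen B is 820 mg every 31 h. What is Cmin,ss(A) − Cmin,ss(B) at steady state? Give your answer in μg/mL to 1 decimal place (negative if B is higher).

Regimen A: f = (1/2)^(113/35) ≈ 0.1067; Cmin,ss = (716/11)·f/(1−f) ≈ 7.775 μg/mL.
Regimen B: f = (1/2)^(31/35) ≈ 0.5412; Cmin,ss = (820/11)·f/(1−f) ≈ 87.934 μg/mL.
Difference ≈ 7.775 − 87.934 ≈ -80.159 μg/mL.

-80.2 μg/mL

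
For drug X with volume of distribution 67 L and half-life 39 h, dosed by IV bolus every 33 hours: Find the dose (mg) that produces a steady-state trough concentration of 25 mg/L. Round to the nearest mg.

1336 mg

τ/t½ = 33/39 ≈ 0.84615, so f = (1/2)^(33/39) ≈ 0.556266.
Cmin,ss = (D/Vd)·f/(1−f), so D = Cmin,ss·Vd·(1−f)/f.
D = 25 × 67 × (1−f)/f ≈ 25 × 67 × 0.79770 ≈ 1336.15 mg.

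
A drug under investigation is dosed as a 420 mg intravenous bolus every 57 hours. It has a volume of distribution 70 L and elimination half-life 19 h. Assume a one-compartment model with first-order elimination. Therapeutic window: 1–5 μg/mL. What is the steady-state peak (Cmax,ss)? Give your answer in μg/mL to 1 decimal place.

6.9 μg/mL

τ = 57 h = 3 half-lives, so f = (1/2)^3 = 0.125.
At steady state, R = 1/(1 − 0.125) = 8/7.
Single-dose peak C₀ = D/Vd = 420/70 = 6 μg/mL.
Steady-state peak Cmax,ss = C₀·R = 6 × 8/7 ≈ 6.857 μg/mL.
Peak 6.9 μg/mL vs MTC 5 μg/mL: exceeds toxic threshold.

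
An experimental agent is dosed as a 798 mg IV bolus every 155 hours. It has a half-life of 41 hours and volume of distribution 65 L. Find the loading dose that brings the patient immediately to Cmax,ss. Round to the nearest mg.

f = (1/2)^(155/41) ≈ 0.072771; accumulation ratio R = 1/(1−f) ≈ 1.07848.
Loading dose to hit Cmax,ss on first dose: D_load = D_maint·R ≈ 798 × 1.07848 ≈ 860.63 mg.

861 mg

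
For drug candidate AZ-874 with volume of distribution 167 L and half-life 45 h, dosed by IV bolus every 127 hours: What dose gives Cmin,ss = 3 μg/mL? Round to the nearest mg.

τ/t½ = 127/45 ≈ 2.8222, so f = (1/2)^(127/45) ≈ 0.141393.
Cmin,ss = (D/Vd)·f/(1−f), so D = Cmin,ss·Vd·(1−f)/f.
D = 3 × 167 × (1−f)/f ≈ 3 × 167 × 6.07249 ≈ 3042.32 mg.

3042 mg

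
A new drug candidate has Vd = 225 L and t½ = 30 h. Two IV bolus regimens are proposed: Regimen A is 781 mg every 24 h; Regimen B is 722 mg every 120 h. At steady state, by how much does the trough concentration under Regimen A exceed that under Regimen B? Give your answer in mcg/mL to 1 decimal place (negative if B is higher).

4.5 mcg/mL

Regimen A: f = (1/2)^(24/30) ≈ 0.5743; Cmin,ss = (781/225)·f/(1−f) ≈ 4.683 mcg/mL.
Regimen B: f = (1/2)^(120/30) ≈ 0.0625; Cmin,ss = (722/225)·f/(1−f) ≈ 0.214 mcg/mL.
Difference ≈ 4.683 − 0.214 ≈ 4.469 mcg/mL.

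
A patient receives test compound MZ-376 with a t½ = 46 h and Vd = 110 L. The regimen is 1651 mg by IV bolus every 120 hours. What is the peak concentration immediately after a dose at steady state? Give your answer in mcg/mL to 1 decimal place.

18.0 mcg/mL

Over one 120-h interval, 120/46 ≈ 2.6087 half-lives elapse, leaving f ≈ 0.1639 of each dose.
Accumulation ratio R = 1/(1 − f) ≈ 1/0.8361 ≈ 1.1960.
Each bolus raises the concentration by D/Vd = 1651/110 ≈ 15.009 mcg/mL.
Cmax,ss = C₀/(1 − f) ≈ 15.009/0.8361 ≈ 17.951 mcg/mL.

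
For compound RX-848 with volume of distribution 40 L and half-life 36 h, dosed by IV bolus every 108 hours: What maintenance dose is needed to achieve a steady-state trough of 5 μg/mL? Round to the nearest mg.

1400 mg

τ/t½ = 108/36 ≈ 3, so f = (1/2)^(108/36) ≈ 0.125000.
Cmin,ss = (D/Vd)·f/(1−f), so D = Cmin,ss·Vd·(1−f)/f.
D = 5 × 40 × (1−f)/f ≈ 5 × 40 × 7.00000 ≈ 1400.00 mg.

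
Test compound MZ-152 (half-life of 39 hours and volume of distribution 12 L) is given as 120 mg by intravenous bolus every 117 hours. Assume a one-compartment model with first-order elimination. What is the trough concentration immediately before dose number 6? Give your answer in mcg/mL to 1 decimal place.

f = (1/2)^(τ/t½) = (1/2)^(117/39) ≈ 0.1250.
C₀ = D/Vd = 120/12 ≈ 10.000 mcg/mL.
Before the 6th dose, 5 doses have been given. Superposition: Cmin = C₀·(f + f² + … + f^5).
≈ 10.000 × (0.1250 + 0.0156 + 0.0020 + 0.0002 + 0.0000) ≈ 10.000 × 0.1428 ≈ 1.428 mcg/mL.

1.4 mcg/mL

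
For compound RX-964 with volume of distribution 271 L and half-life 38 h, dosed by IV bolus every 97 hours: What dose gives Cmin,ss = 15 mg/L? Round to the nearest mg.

τ/t½ = 97/38 ≈ 2.5526, so f = (1/2)^(97/38) ≈ 0.170444.
Cmin,ss = (D/Vd)·f/(1−f), so D = Cmin,ss·Vd·(1−f)/f.
D = 15 × 271 × (1−f)/f ≈ 15 × 271 × 4.86703 ≈ 19784.48 mg.

19784 mg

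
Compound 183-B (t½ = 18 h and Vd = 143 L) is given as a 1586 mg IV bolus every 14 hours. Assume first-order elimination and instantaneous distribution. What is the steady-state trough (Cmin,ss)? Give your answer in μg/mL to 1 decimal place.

Over one 14-h interval, 14/18 ≈ 0.77778 half-lives elapse, leaving f ≈ 0.5833 of each dose.
Accumulation ratio R = 1/(1 − f) ≈ 1/0.4167 ≈ 2.3998.
Each bolus raises the concentration by D/Vd = 1586/143 ≈ 11.091 μg/mL.
Steady-state peak Cmax,ss = C₀·R ≈ 11.091 × 2.3998 ≈ 26.616 μg/mL.
One interval later, Cmin,ss = Cmax,ss·e^(−kτ) ≈ 26.616 × 0.5833 ≈ 15.525 μg/mL.

15.5 μg/mL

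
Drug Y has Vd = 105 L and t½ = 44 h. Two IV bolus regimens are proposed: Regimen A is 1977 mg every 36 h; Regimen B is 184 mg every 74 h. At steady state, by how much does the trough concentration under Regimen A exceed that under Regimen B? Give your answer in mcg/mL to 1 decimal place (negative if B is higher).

Regimen A: f = (1/2)^(36/44) ≈ 0.5672; Cmin,ss = (1977/105)·f/(1−f) ≈ 24.676 mcg/mL.
Regimen B: f = (1/2)^(74/44) ≈ 0.3117; Cmin,ss = (184/105)·f/(1−f) ≈ 0.794 mcg/mL.
Difference ≈ 24.676 − 0.794 ≈ 23.882 mcg/mL.

23.9 mcg/mL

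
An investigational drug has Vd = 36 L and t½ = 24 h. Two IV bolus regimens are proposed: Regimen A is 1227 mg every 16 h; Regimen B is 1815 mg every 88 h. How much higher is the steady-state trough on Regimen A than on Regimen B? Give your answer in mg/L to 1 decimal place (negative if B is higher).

53.7 mg/L

Regimen A: f = (1/2)^(16/24) ≈ 0.6300; Cmin,ss = (1227/36)·f/(1−f) ≈ 58.034 mg/L.
Regimen B: f = (1/2)^(88/24) ≈ 0.0787; Cmin,ss = (1815/36)·f/(1−f) ≈ 4.307 mg/L.
Difference ≈ 58.034 − 4.307 ≈ 53.727 mg/L.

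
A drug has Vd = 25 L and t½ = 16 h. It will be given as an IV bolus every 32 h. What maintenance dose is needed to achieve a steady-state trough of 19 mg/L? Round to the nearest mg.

τ/t½ = 32/16 ≈ 2, so f = (1/2)^(32/16) ≈ 0.250000.
Cmin,ss = (D/Vd)·f/(1−f), so D = Cmin,ss·Vd·(1−f)/f.
D = 19 × 25 × (1−f)/f ≈ 19 × 25 × 3.00000 ≈ 1425.00 mg.

1425 mg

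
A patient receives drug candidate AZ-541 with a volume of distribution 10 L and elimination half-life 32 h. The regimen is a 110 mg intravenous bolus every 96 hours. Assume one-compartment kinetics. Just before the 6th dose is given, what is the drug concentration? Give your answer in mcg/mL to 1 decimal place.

f = (1/2)^(τ/t½) = (1/2)^(96/32) ≈ 0.1250.
C₀ = D/Vd = 110/10 ≈ 11.000 mcg/mL.
Before the 6th dose, 5 doses have been given. Superposition: Cmin = C₀·(f + f² + … + f^5).
≈ 11.000 × (0.1250 + 0.0156 + 0.0020 + 0.0002 + 0.0000) ≈ 11.000 × 0.1428 ≈ 1.571 mcg/mL.

1.6 mcg/mL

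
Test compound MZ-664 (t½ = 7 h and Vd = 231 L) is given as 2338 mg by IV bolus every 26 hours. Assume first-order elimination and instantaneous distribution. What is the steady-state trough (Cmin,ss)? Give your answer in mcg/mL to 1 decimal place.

0.8 mcg/mL

τ/t½ = 26/7 ≈ 3.7143, so fraction remaining f = (1/2)^(26/7) ≈ 0.0762.
At steady state, accumulation factor R = 1/(1 − e^(−kτ)) ≈ 1.0825.
Each bolus raises the concentration by D/Vd = 2338/231 ≈ 10.121 mcg/mL.
Steady-state peak Cmax,ss = C₀·R ≈ 10.121 × 1.0825 ≈ 10.956 mcg/mL.
One interval later, Cmin,ss = Cmax,ss·e^(−kτ) ≈ 10.956 × 0.0762 ≈ 0.835 mcg/mL.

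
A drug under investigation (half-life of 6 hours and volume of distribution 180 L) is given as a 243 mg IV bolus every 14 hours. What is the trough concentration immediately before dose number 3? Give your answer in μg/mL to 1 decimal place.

f = (1/2)^(τ/t½) = (1/2)^(14/6) ≈ 0.1984.
C₀ = D/Vd = 243/180 ≈ 1.350 μg/mL.
Before the 3rd dose, 2 doses have been given. Superposition: Cmin = C₀·(f + f²).
≈ 1.350 × (0.1984 + 0.0394) ≈ 1.350 × 0.2378 ≈ 0.321 μg/mL.

0.3 μg/mL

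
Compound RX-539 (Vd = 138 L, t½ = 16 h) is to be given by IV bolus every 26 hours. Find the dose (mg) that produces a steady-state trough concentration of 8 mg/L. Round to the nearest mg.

τ/t½ = 26/16 ≈ 1.625, so f = (1/2)^(26/16) ≈ 0.324210.
Cmin,ss = (D/Vd)·f/(1−f), so D = Cmin,ss·Vd·(1−f)/f.
D = 8 × 138 × (1−f)/f ≈ 8 × 138 × 2.08442 ≈ 2301.20 mg.

2301 mg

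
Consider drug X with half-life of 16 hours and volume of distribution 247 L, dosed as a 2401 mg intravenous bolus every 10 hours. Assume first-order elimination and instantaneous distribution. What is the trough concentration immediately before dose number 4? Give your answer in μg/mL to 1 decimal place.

13.0 μg/mL

f = (1/2)^(τ/t½) = (1/2)^(10/16) ≈ 0.6484.
C₀ = D/Vd = 2401/247 ≈ 9.721 μg/mL.
Before the 4th dose, 3 doses have been given. Superposition: Cmin = C₀·(f + f² + … + f^3).
≈ 9.721 × (0.6484 + 0.4204 + 0.2726) ≈ 9.721 × 1.3414 ≈ 13.040 μg/mL.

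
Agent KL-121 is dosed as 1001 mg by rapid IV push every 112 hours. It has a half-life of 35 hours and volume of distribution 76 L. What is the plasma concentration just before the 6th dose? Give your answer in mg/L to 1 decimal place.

1.6 mg/L

f = (1/2)^(τ/t½) = (1/2)^(112/35) ≈ 0.1088.
C₀ = D/Vd = 1001/76 ≈ 13.171 mg/L.
Before the 6th dose, 5 doses have been given. Superposition: Cmin = C₀·(f + f² + … + f^5).
≈ 13.171 × (0.1088 + 0.0118 + 0.0013 + 0.0001 + 0.0000) ≈ 13.171 × 0.1220 ≈ 1.607 mg/L.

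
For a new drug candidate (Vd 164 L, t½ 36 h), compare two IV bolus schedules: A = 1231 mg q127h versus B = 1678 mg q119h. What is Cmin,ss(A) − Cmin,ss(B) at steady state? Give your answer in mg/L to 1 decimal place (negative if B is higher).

Regimen A: f = (1/2)^(127/36) ≈ 0.0867; Cmin,ss = (1231/164)·f/(1−f) ≈ 0.713 mg/L.
Regimen B: f = (1/2)^(119/36) ≈ 0.1011; Cmin,ss = (1678/164)·f/(1−f) ≈ 1.151 mg/L.
Difference ≈ 0.713 − 1.151 ≈ -0.438 mg/L.

-0.4 mg/L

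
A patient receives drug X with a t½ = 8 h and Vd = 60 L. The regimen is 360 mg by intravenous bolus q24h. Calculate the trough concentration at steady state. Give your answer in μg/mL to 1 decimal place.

The dosing interval is 3 half-lives, so f = 2^(−3) = 0.125.
At steady state, R = 1/(1 − 0.125) = 8/7.
Single-dose peak C₀ = D/Vd = 360/60 = 6 μg/mL.
Steady-state peak Cmax,ss = C₀·R = 6 × 8/7 ≈ 6.857 μg/mL.
Steady-state trough Cmin,ss = Cmax,ss·f ≈ 6.857 × 0.125 ≈ 0.857 μg/mL.

0.9 μg/mL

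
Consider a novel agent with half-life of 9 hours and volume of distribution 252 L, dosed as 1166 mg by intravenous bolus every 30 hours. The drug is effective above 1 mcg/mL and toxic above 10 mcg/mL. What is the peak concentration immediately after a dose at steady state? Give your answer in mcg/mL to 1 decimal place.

5.1 mcg/mL

τ/t½ = 30/9 ≈ 3.3333, so fraction remaining f = (1/2)^(30/9) ≈ 0.0992.
At steady state, accumulation factor R = 1/(1 − e^(−kτ)) ≈ 1.1101.
Each bolus raises the concentration by D/Vd = 1166/252 ≈ 4.627 mcg/mL.
Cmax,ss = C₀/(1 − f) ≈ 4.627/0.9008 ≈ 5.137 mcg/mL.
Peak 5.1 mcg/mL vs MTC 10 mcg/mL: below toxic threshold.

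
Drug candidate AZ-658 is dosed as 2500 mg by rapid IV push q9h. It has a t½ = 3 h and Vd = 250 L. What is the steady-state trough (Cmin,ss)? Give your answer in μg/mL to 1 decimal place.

1.4 μg/mL

τ = 9 h = 3 half-lives, so f = (1/2)^3 = 0.125.
At steady state, R = 1/(1 − 0.125) = 8/7.
Single-dose peak C₀ = D/Vd = 2500/250 = 10 μg/mL.
Steady-state peak Cmax,ss = C₀·R = 10 × 8/7 ≈ 11.429 μg/mL.
Steady-state trough Cmin,ss = Cmax,ss·f ≈ 11.429 × 0.125 ≈ 1.429 μg/mL.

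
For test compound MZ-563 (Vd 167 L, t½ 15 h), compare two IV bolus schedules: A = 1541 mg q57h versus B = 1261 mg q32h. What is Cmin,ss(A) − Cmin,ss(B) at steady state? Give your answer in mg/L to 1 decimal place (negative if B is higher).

Regimen A: f = (1/2)^(57/15) ≈ 0.0718; Cmin,ss = (1541/167)·f/(1−f) ≈ 0.714 mg/L.
Regimen B: f = (1/2)^(32/15) ≈ 0.2279; Cmin,ss = (1261/167)·f/(1−f) ≈ 2.229 mg/L.
Difference ≈ 0.714 − 2.229 ≈ -1.515 mg/L.

-1.5 mg/L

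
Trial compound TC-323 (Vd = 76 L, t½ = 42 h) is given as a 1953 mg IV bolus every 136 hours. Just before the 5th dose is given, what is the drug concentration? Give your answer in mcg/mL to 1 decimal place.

3.0 mcg/mL

f = (1/2)^(τ/t½) = (1/2)^(136/42) ≈ 0.1060.
C₀ = D/Vd = 1953/76 ≈ 25.697 mcg/mL.
Before the 5th dose, 4 doses have been given. Superposition: Cmin = C₀·(f + f² + … + f^4).
≈ 25.697 × (0.1060 + 0.0112 + 0.0012 + 0.0001) ≈ 25.697 × 0.1185 ≈ 3.045 mcg/mL.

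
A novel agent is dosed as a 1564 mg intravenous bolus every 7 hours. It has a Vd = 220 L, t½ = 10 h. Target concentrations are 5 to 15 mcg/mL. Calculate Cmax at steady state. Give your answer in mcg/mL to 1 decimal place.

18.5 mcg/mL

k = ln2/t½ = ln2/10 ≈ 0.069315 h⁻¹; fraction remaining f = e^(−kτ) = e^(−0.069315×7) ≈ 0.6156.
Accumulation ratio R = 1/(1 − f) ≈ 1/0.3844 ≈ 2.6015.
Each bolus raises the concentration by D/Vd = 1564/220 ≈ 7.109 mcg/mL.
Steady-state peak Cmax,ss = C₀·R ≈ 7.109 × 2.6015 ≈ 18.494 mcg/mL.
Peak 18.5 mcg/mL vs MTC 15 mcg/mL: exceeds toxic threshold.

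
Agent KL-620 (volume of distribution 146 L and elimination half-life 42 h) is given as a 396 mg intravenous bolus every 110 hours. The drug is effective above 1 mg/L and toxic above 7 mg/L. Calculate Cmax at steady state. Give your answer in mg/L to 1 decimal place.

τ/t½ = 110/42 ≈ 2.619, so fraction remaining f = (1/2)^(110/42) ≈ 0.1628.
At steady state, accumulation factor R = 1/(1 − e^(−kτ)) ≈ 1.1945.
Each bolus raises the concentration by D/Vd = 396/146 ≈ 2.712 mg/L.
Steady-state peak Cmax,ss = C₀·R ≈ 2.712 × 1.1945 ≈ 3.239 mg/L.
Peak 3.2 mg/L vs MTC 7 mg/L: below toxic threshold.

3.2 mg/L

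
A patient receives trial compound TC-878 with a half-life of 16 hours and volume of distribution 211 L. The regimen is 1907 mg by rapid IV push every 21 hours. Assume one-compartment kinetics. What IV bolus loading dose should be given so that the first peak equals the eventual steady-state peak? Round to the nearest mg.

3192 mg

f = (1/2)^(21/16) ≈ 0.402623; accumulation ratio R = 1/(1−f) ≈ 1.67398.
Loading dose to hit Cmax,ss on first dose: D_load = D_maint·R ≈ 1907 × 1.67398 ≈ 3192.28 mg.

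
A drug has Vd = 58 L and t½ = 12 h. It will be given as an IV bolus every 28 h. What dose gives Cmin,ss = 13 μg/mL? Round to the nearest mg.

τ/t½ = 28/12 ≈ 2.3333, so f = (1/2)^(28/12) ≈ 0.198425.
Cmin,ss = (D/Vd)·f/(1−f), so D = Cmin,ss·Vd·(1−f)/f.
D = 13 × 58 × (1−f)/f ≈ 13 × 58 × 4.03969 ≈ 3045.93 mg.

3046 mg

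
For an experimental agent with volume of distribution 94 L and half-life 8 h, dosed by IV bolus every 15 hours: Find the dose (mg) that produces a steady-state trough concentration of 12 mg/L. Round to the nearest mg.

3010 mg

τ/t½ = 15/8 ≈ 1.875, so f = (1/2)^(15/8) ≈ 0.272627.
Cmin,ss = (D/Vd)·f/(1−f), so D = Cmin,ss·Vd·(1−f)/f.
D = 12 × 94 × (1−f)/f ≈ 12 × 94 × 2.66802 ≈ 3009.53 mg.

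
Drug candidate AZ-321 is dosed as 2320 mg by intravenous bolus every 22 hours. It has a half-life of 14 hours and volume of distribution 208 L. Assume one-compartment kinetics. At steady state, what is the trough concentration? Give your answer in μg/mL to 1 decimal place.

5.7 μg/mL

k = ln2/t½ = ln2/14 ≈ 0.049511 h⁻¹; fraction remaining f = e^(−kτ) = e^(−0.049511×22) ≈ 0.3365.
At steady state, accumulation factor R = 1/(1 − e^(−kτ)) ≈ 1.5072.
Each bolus raises the concentration by D/Vd = 2320/208 ≈ 11.154 μg/mL.
Steady-state peak Cmax,ss = C₀·R ≈ 11.154 × 1.5072 ≈ 16.811 μg/mL.
Steady-state trough Cmin,ss = Cmax,ss·f ≈ 16.811 × 0.3365 ≈ 5.657 μg/mL.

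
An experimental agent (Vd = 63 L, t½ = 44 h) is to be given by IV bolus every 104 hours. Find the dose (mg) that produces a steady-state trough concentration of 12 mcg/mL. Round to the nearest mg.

τ/t½ = 104/44 ≈ 2.3636, so f = (1/2)^(104/44) ≈ 0.194301.
Cmin,ss = (D/Vd)·f/(1−f), so D = Cmin,ss·Vd·(1−f)/f.
D = 12 × 63 × (1−f)/f ≈ 12 × 63 × 4.14665 ≈ 3134.87 mg.

3135 mg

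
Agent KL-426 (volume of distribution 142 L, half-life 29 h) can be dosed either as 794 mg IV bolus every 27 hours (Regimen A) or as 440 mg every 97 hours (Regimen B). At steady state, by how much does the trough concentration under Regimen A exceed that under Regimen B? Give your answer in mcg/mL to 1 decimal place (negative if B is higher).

5.8 mcg/mL

Regimen A: f = (1/2)^(27/29) ≈ 0.5245; Cmin,ss = (794/142)·f/(1−f) ≈ 6.168 mcg/mL.
Regimen B: f = (1/2)^(97/29) ≈ 0.0984; Cmin,ss = (440/142)·f/(1−f) ≈ 0.338 mcg/mL.
Difference ≈ 6.168 − 0.338 ≈ 5.830 mcg/mL.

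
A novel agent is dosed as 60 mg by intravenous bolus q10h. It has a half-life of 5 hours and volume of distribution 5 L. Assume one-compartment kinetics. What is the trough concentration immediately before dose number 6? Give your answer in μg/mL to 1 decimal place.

4.0 μg/mL

f = (1/2)^(τ/t½) = (1/2)^(10/5) ≈ 0.2500.
C₀ = D/Vd = 60/5 ≈ 12.000 μg/mL.
Before the 6th dose, 5 doses have been given. Superposition: Cmin = C₀·(f + f² + … + f^5).
≈ 12.000 × (0.2500 + 0.0625 + 0.0156 + 0.0039 + 0.0010) ≈ 12.000 × 0.3330 ≈ 3.996 μg/mL.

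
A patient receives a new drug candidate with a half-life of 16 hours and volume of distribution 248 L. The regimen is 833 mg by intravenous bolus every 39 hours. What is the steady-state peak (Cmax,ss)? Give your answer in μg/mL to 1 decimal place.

k = ln2/t½ = ln2/16 ≈ 0.043322 h⁻¹; fraction remaining f = e^(−kτ) = e^(−0.043322×39) ≈ 0.1846.
At steady state, accumulation factor R = 1/(1 − e^(−kτ)) ≈ 1.2264.
Single-dose peak C₀ = D/Vd = 833/248 ≈ 3.359 μg/mL.
Steady-state peak Cmax,ss = C₀·R ≈ 3.359 × 1.2264 ≈ 4.119 μg/mL.

4.1 μg/mL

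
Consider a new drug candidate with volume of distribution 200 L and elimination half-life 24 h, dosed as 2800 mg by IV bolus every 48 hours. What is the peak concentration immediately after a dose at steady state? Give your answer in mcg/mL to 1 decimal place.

τ = 48 h = 2 half-lives, so f = (1/2)^2 = 0.25.
At steady state, R = 1/(1 − 0.25) = 4/3.
Single-dose peak C₀ = D/Vd = 2800/200 = 14 mcg/mL.
Steady-state peak Cmax,ss = C₀·R = 14 × 4/3 ≈ 18.667 mcg/mL.

18.7 mcg/mL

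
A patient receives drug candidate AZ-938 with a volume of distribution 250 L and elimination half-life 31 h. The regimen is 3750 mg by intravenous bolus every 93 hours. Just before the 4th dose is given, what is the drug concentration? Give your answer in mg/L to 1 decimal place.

f = (1/2)^(τ/t½) = (1/2)^(93/31) ≈ 0.1250.
C₀ = D/Vd = 3750/250 ≈ 15.000 mg/L.
Before the 4th dose, 3 doses have been given. Superposition: Cmin = C₀·(f + f² + … + f^3).
≈ 15.000 × (0.1250 + 0.0156 + 0.0020) ≈ 15.000 × 0.1426 ≈ 2.139 mg/L.

2.1 mg/L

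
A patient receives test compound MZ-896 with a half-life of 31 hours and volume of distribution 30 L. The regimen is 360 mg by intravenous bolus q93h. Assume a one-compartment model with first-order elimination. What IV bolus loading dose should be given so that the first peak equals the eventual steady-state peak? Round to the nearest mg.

411 mg

f = (1/2)^(93/31) ≈ 0.125000; accumulation ratio R = 1/(1−f) ≈ 1.14286.
Loading dose to hit Cmax,ss on first dose: D_load = D_maint·R ≈ 360 × 1.14286 ≈ 411.43 mg.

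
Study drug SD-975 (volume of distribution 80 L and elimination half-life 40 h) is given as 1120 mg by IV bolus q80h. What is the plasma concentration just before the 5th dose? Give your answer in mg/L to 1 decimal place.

4.6 mg/L

f = (1/2)^(τ/t½) = (1/2)^(80/40) ≈ 0.2500.
C₀ = D/Vd = 1120/80 ≈ 14.000 mg/L.
Before the 5th dose, 4 doses have been given. Superposition: Cmin = C₀·(f + f² + … + f^4).
≈ 14.000 × (0.2500 + 0.0625 + 0.0156 + 0.0039) ≈ 14.000 × 0.3320 ≈ 4.648 mg/L.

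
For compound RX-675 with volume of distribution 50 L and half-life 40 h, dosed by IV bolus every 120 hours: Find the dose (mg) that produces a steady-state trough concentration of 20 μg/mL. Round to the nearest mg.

7000 mg

τ/t½ = 120/40 ≈ 3, so f = (1/2)^(120/40) ≈ 0.125000.
Cmin,ss = (D/Vd)·f/(1−f), so D = Cmin,ss·Vd·(1−f)/f.
D = 20 × 50 × (1−f)/f ≈ 20 × 50 × 7.00000 ≈ 7000.00 mg.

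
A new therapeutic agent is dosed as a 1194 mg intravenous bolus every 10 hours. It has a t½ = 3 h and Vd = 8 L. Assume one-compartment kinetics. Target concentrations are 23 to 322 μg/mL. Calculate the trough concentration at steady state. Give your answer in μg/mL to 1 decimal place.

16.4 μg/mL

Over one 10-h interval, 10/3 ≈ 3.3333 half-lives elapse, leaving f ≈ 0.0992 of each dose.
Single-dose peak C₀ = D/Vd = 1194/8 ≈ 149.250 μg/mL.
Steady-state trough Cmin,ss = C₀·f/(1−f) ≈ 149.250 × 0.0992/0.9008 ≈ 16.436 μg/mL.
Trough 16.4 μg/mL vs MEC 23 μg/mL: subtherapeutic.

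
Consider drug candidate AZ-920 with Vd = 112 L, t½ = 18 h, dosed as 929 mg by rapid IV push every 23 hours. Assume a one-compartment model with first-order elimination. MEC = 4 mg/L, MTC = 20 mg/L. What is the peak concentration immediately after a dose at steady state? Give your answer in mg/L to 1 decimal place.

14.1 mg/L

τ/t½ = 23/18 ≈ 1.2778, so fraction remaining f = (1/2)^(23/18) ≈ 0.4124.
Accumulation ratio R = 1/(1 − f) ≈ 1/0.5876 ≈ 1.7018.
Each bolus raises the concentration by D/Vd = 929/112 ≈ 8.295 mg/L.
Steady-state peak Cmax,ss = C₀·R ≈ 8.295 × 1.7018 ≈ 14.116 mg/L.
Peak 14.1 mg/L vs MTC 20 mg/L: below toxic threshold.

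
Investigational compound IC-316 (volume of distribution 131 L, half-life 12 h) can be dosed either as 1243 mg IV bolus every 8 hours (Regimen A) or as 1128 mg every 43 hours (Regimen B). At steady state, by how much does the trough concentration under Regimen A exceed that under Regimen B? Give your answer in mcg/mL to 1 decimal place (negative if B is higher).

15.4 mcg/mL

Regimen A: f = (1/2)^(8/12) ≈ 0.6300; Cmin,ss = (1243/131)·f/(1−f) ≈ 16.156 mcg/mL.
Regimen B: f = (1/2)^(43/12) ≈ 0.0834; Cmin,ss = (1128/131)·f/(1−f) ≈ 0.783 mcg/mL.
Difference ≈ 16.156 − 0.783 ≈ 15.373 mcg/mL.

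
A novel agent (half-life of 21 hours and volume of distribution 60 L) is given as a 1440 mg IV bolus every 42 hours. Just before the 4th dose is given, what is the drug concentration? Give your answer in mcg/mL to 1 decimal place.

7.9 mcg/mL

f = (1/2)^(τ/t½) = (1/2)^(42/21) ≈ 0.2500.
C₀ = D/Vd = 1440/60 ≈ 24.000 mcg/mL.
Before the 4th dose, 3 doses have been given. Superposition: Cmin = C₀·(f + f² + … + f^3).
≈ 24.000 × (0.2500 + 0.0625 + 0.0156) ≈ 24.000 × 0.3281 ≈ 7.874 mcg/mL.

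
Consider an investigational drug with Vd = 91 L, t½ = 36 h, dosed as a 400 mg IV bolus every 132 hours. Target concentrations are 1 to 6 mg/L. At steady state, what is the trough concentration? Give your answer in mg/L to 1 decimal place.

k = ln2/t½ = ln2/36 ≈ 0.019254 h⁻¹; fraction remaining f = e^(−kτ) = e^(−0.019254×132) ≈ 0.0787.
Each bolus raises the concentration by D/Vd = 400/91 ≈ 4.396 mg/L.
Steady-state trough Cmin,ss = C₀·f/(1−f) ≈ 4.396 × 0.0787/0.9213 ≈ 0.376 mg/L.
Trough 0.4 mg/L vs MEC 1 mg/L: subtherapeutic.

0.4 mg/L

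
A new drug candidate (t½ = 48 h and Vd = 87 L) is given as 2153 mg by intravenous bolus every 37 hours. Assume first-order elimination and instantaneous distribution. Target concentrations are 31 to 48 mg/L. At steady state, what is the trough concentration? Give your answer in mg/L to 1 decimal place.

Over one 37-h interval, 37/48 ≈ 0.77083 half-lives elapse, leaving f ≈ 0.5861 of each dose.
At steady state, accumulation factor R = 1/(1 − e^(−kτ)) ≈ 2.4160.
Each bolus raises the concentration by D/Vd = 2153/87 ≈ 24.747 mg/L.
Steady-state peak Cmax,ss = C₀·R ≈ 24.747 × 2.4160 ≈ 59.789 mg/L.
Steady-state trough Cmin,ss = Cmax,ss·f ≈ 59.789 × 0.5861 ≈ 35.042 mg/L.
Trough 35.0 mg/L vs MEC 31 mg/L: adequate.

35.0 mg/L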